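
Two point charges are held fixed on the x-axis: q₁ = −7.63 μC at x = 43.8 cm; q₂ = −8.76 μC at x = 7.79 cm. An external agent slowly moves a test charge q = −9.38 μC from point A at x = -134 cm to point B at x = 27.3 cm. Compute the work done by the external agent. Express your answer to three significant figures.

For quasistatic motion the external work equals the change in potential energy: W_ext = qΔV = q(V_B − V_A).
At A: distances to the source charges are 1.78 m, 1.42 m; V_A = Σ kqᵢ/rᵢ = -9.41×10⁴ V.
At B: distances to the source charges are 0.165 m, 0.195 m; V_B = Σ kqᵢ/rᵢ = -8.19×10⁵ V.
ΔV = V_B − V_A = -7.25×10⁵ V.
W_ext = qΔV = (-9.38×10⁻⁶ C)(-7.25×10⁵ V) = 6.80 J.

6.80 J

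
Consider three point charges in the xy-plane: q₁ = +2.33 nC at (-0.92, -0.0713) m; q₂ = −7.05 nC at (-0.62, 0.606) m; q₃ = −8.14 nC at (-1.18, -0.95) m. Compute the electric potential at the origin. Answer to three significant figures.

The total potential is the scalar sum of each charge's contribution, V = Σ kqᵢ/rᵢ.
Distances from the field point to each charge: r₁ = 0.923 m, r₂ = 0.867 m, r₃ = 1.51 m.
V = k[(2.33×10⁻⁹)/(0.923) + (-7.05×10⁻⁹)/(0.867) + (-8.14×10⁻⁹)/(1.51)] = -98.7 V.

-98.7 V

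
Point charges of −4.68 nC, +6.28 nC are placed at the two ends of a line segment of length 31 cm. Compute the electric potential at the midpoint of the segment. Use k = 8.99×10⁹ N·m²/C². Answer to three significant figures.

92.8 V

The total potential is the scalar sum of each charge's contribution, V = Σ kqᵢ/rᵢ.
Each charge is 0.155 m from the midpoint.
V = k[(-4.68×10⁻⁹)/(0.155) + (6.28×10⁻⁹)/(0.155)] = 92.8 V.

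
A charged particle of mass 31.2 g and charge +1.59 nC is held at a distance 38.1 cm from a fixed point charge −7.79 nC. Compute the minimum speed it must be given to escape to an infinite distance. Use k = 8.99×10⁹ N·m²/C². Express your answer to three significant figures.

To just escape, total mechanical energy must reach zero at infinity: ½mv²_min + U = 0, so ½mv²_min = −U = |kQq|/r.
|U| = |kQq|/r = (8.99×10⁹ N·m²/C²)(7.79×10⁻⁹)(1.59×10⁻⁹)/(0.381) = 2.92×10⁻⁷ J.
v_min = √(2|U|/m) = √(2·2.92×10⁻⁷/0.0312) = 4.33×10⁻³ m/s.

4.33×10⁻³ m/s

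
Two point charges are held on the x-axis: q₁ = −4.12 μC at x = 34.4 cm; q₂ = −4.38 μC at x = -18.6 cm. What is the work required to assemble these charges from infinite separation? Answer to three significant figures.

The work to assemble the configuration equals its total potential energy, U = Σ kqᵢqⱼ/rᵢⱼ over all pairs.
Pair separations: r₁₂ = 0.530 m.
U = (0.306) = 0.306 J.

0.306 J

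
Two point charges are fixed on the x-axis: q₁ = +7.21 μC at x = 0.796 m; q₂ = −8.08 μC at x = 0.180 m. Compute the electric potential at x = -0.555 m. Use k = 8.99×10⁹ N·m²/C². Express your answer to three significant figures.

Electric potential is a scalar, so the contributions from each charge add algebraically: V = Σ kqᵢ/rᵢ.
Distances from the field point to each charge: r₁ = 1.35 m, r₂ = 0.735 m.
V = k[(7.21×10⁻⁶)/(1.35) + (-8.08×10⁻⁶)/(0.735)] = -5.09×10⁴ V.

-5.09×10⁴ V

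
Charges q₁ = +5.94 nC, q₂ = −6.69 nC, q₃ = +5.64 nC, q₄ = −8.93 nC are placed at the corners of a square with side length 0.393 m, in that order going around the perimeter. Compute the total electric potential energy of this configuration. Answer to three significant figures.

The assembly work is the sum of pairwise potential energies, U = Σ_{i<j} kqᵢqⱼ/rᵢⱼ.
The four side pairs have separation 0.393 m and the two diagonal pairs 0.556 m.
Summing all 6 pair terms gives U = -2.63×10⁻⁶ J.

-2.63×10⁻⁶ J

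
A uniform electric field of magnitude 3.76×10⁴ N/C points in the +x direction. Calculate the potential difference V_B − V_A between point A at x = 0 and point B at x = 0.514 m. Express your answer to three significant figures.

In a uniform field, potential decreases in the direction of E: V_B − V_A = −E·Δx.
V_B − V_A = −(3.76×10⁴ V/m)(0.514 m) = -1.93×10⁴ V.

-1.93×10⁴ V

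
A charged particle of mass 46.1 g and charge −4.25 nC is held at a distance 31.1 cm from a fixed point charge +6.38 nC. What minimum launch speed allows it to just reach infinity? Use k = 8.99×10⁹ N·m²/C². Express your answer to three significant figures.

To just escape, total mechanical energy must reach zero at infinity: ½mv²_min + U = 0, so ½mv²_min = −U = |kQq|/r.
|U| = |kQq|/r = (8.99×10⁹ N·m²/C²)(6.38×10⁻⁹)(4.25×10⁻⁹)/(0.311) = 7.84×10⁻⁷ J.
v_min = √(2|U|/m) = √(2·7.84×10⁻⁷/0.0461) = 5.83×10⁻³ m/s.

5.83×10⁻³ m/s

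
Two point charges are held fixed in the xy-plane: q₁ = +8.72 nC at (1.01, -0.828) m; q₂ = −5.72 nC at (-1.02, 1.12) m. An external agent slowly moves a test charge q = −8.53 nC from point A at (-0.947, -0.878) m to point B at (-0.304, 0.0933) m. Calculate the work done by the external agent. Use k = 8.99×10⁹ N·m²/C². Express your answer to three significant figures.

For quasistatic motion the external work equals the change in potential energy: W_ext = qΔV = q(V_B − V_A).
At A: distances to the source charges are 1.96 m, 2.00 m; V_A = Σ kqᵢ/rᵢ = 14.3 V.
At B: distances to the source charges are 1.60 m, 1.25 m; V_B = Σ kqᵢ/rᵢ = 7.77 V.
ΔV = V_B − V_A = -6.56 V.
W_ext = qΔV = (-8.53×10⁻⁹ C)(-6.56 V) = 5.59×10⁻⁸ J.

5.59×10⁻⁸ J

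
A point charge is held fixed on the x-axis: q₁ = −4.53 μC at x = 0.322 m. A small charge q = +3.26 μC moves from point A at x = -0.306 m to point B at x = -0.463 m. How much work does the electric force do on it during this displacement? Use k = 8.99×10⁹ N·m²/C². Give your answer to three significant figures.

-0.0423 J

The work done by the electric force is W_field = −ΔU = −q(V_B − V_A) = q(V_A − V_B).
At A: distance to the source charge is 0.628 m; V_A = kq₁/r = -6.48×10⁴ V.
At B: distance to the source charge is 0.785 m; V_B = kq₁/r = -5.19×10⁴ V.
ΔV = V_B − V_A = 1.30×10⁴ V.
W_field = −qΔV = −(3.26×10⁻⁶ C)(1.30×10⁴ V) = -0.0423 J.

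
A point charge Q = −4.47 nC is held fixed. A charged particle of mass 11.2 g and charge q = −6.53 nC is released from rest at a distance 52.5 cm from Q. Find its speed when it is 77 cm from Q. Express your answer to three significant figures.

5.33×10⁻³ m/s

Only the electrostatic force acts, so mechanical energy is conserved: ½mv² = U₁ − U₂ = kQq(1/r₁ − 1/r₂).
U₁ − U₂ = (8.99×10⁹ N·m²/C²)(-4.47×10⁻⁹ C)(-6.53×10⁻⁹ C)(1/0.525 − 1/0.770) = 1.59×10⁻⁷ J.
v = √(2·1.59×10⁻⁷/0.0112) = 5.33×10⁻³ m/s.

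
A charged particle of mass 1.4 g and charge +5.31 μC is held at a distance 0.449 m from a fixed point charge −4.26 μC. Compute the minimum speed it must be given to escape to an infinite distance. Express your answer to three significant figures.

To just escape, total mechanical energy must reach zero at infinity: ½mv²_min + U = 0, so ½mv²_min = −U = |kQq|/r.
|U| = |kQq|/r = (8.99×10⁹ N·m²/C²)(4.26×10⁻⁶)(5.31×10⁻⁶)/(0.449) = 0.453 J.
v_min = √(2|U|/m) = √(2·0.453/1.40×10⁻³) = 25.4 m/s.

25.4 m/s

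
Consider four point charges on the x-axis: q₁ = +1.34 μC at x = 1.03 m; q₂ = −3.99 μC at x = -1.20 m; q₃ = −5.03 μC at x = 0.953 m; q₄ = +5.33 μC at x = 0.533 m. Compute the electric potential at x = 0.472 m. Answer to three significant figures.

Electric potential is a scalar, so the contributions from each charge add algebraically: V = Σ kqᵢ/rᵢ.
Distances from the field point to each charge: r₁ = 0.558 m, r₂ = 1.67 m, r₃ = 0.481 m, r₄ = 0.0610 m.
V = k[(1.34×10⁻⁶)/(0.558) + (-3.99×10⁻⁶)/(1.67) + (-5.03×10⁻⁶)/(0.481) + (5.33×10⁻⁶)/(0.0610)] = 6.92×10⁵ V.

6.92×10⁵ V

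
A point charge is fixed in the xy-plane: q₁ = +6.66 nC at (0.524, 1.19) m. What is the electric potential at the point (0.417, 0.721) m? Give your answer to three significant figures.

124 V

Electric potential is a scalar, so the contributions from each charge add algebraically: V = Σ kqᵢ/rᵢ.
Distances from the field point to each charge: r₁ = 0.481 m.
V = k[(6.66×10⁻⁹)/(0.481)] = 124 V.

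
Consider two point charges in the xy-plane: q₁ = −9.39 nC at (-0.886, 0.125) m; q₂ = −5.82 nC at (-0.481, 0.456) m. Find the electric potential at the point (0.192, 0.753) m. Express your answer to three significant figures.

-139 V

Electric potential is a scalar, so the contributions from each charge add algebraically: V = Σ kqᵢ/rᵢ.
Distances from the field point to each charge: r₁ = 1.25 m, r₂ = 0.736 m.
V = k[(-9.39×10⁻⁹)/(1.25) + (-5.82×10⁻⁹)/(0.736)] = -139 V.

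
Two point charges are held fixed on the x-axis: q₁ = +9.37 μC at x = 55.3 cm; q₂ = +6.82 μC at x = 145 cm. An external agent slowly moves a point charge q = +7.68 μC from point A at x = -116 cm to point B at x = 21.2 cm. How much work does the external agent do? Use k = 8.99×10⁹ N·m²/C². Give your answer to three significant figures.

1.72 J

For quasistatic motion the external work equals the change in potential energy: W_ext = qΔV = q(V_B − V_A).
At A: distances to the source charges are 1.71 m, 2.61 m; V_A = Σ kqᵢ/rᵢ = 7.27×10⁴ V.
At B: distances to the source charges are 0.341 m, 1.24 m; V_B = Σ kqᵢ/rᵢ = 2.97×10⁵ V.
ΔV = V_B − V_A = 2.24×10⁵ V.
W_ext = qΔV = (7.68×10⁻⁶ C)(2.24×10⁵ V) = 1.72 J.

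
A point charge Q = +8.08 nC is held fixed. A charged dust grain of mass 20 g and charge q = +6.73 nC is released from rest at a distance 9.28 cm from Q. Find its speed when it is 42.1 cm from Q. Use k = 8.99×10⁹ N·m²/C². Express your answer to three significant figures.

Only the electrostatic force acts, so mechanical energy is conserved: ½mv² = U₁ − U₂ = kQq(1/r₁ − 1/r₂).
U₁ − U₂ = (8.99×10⁹ N·m²/C²)(8.08×10⁻⁹ C)(6.73×10⁻⁹ C)(1/0.0928 − 1/0.421) = 4.11×10⁻⁶ J.
v = √(2·4.11×10⁻⁶/0.0200) = 0.0203 m/s.

0.0203 m/s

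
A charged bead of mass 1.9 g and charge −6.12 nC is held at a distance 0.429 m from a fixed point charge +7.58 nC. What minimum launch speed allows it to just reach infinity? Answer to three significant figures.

To just escape, total mechanical energy must reach zero at infinity: ½mv²_min + U = 0, so ½mv²_min = −U = |kQq|/r.
|U| = |kQq|/r = (8.99×10⁹ N·m²/C²)(7.58×10⁻⁹)(6.12×10⁻⁹)/(0.429) = 9.72×10⁻⁷ J.
v_min = √(2|U|/m) = √(2·9.72×10⁻⁷/1.90×10⁻³) = 0.0320 m/s.

0.0320 m/s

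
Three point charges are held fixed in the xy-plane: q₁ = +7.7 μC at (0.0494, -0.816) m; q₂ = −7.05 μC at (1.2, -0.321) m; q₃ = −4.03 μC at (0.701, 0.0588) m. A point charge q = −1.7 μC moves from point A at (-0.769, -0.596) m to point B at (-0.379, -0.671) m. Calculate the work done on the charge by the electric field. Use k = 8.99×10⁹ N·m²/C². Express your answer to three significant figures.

0.0999 J

The work done by the electric force is W_field = −ΔU = −q(V_B − V_A) = q(V_A − V_B).
At A: distances to the source charges are 0.847 m, 1.99 m, 1.61 m; V_A = Σ kqᵢ/rᵢ = 2.73×10⁴ V.
At B: distances to the source charges are 0.452 m, 1.62 m, 1.30 m; V_B = Σ kqᵢ/rᵢ = 8.61×10⁴ V.
ΔV = V_B − V_A = 5.88×10⁴ V.
W_field = −qΔV = −(-1.70×10⁻⁶ C)(5.88×10⁴ V) = 0.0999 J.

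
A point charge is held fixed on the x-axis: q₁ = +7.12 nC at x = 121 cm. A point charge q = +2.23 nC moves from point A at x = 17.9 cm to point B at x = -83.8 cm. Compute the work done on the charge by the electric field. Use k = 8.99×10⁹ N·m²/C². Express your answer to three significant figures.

6.88×10⁻⁸ J

The work done by the electric force is W_field = −ΔU = −q(V_B − V_A) = q(V_A − V_B).
At A: distance to the source charge is 1.03 m; V_A = kq₁/r = 62.1 V.
At B: distance to the source charge is 2.05 m; V_B = kq₁/r = 31.3 V.
ΔV = V_B − V_A = -30.8 V.
W_field = −qΔV = −(2.23×10⁻⁹ C)(-30.8 V) = 6.88×10⁻⁸ J.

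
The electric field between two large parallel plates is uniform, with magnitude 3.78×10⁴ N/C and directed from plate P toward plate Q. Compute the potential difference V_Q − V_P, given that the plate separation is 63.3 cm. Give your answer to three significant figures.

In a uniform field, potential decreases in the direction of E: ΔV = −E·d for a displacement d parallel to E.
Going from P to Q is a displacement of 63.3 cm along the field, so V_Q − V_P = −Ed = -2.39×10⁴ V.

-2.39×10⁴ V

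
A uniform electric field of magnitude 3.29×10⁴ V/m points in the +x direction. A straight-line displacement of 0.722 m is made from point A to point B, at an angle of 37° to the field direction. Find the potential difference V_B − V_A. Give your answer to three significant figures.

-1.90×10⁴ V

Only the component of displacement along E changes the potential: ΔV = −E·d·cosθ.
ΔV = −(3.29×10⁴ V/m)(0.722 m)cos37° = -1.90×10⁴ V.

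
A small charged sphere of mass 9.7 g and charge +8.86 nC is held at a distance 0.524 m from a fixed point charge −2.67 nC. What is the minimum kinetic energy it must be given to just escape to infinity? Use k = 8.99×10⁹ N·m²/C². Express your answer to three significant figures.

To just escape, total mechanical energy must reach zero at infinity: ½mv²_min + U = 0, so ½mv²_min = −U = |kQq|/r.
|U| = |kQq|/r = (8.99×10⁹ N·m²/C²)(2.67×10⁻⁹)(8.86×10⁻⁹)/(0.524) = 4.06×10⁻⁷ J.

4.06×10⁻⁷ J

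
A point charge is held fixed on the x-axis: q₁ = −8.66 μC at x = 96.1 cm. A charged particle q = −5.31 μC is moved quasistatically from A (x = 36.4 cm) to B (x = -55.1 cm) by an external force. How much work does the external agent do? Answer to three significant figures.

-0.419 J

For quasistatic motion the external work equals the change in potential energy: W_ext = qΔV = q(V_B − V_A).
At A: distance to the source charge is 0.597 m; V_A = kq₁/r = -1.30×10⁵ V.
At B: distance to the source charge is 1.51 m; V_B = kq₁/r = -5.15×10⁴ V.
ΔV = V_B − V_A = 7.89×10⁴ V.
W_ext = qΔV = (-5.31×10⁻⁶ C)(7.89×10⁴ V) = -0.419 J.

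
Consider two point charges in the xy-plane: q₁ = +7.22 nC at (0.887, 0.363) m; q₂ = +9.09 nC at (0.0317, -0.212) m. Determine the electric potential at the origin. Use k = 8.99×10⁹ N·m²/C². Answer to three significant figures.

449 V

The total potential is the scalar sum of each charge's contribution, V = Σ kqᵢ/rᵢ.
Distances from the field point to each charge: r₁ = 0.958 m, r₂ = 0.214 m.
V = k[(7.22×10⁻⁹)/(0.958) + (9.09×10⁻⁹)/(0.214)] = 449 V.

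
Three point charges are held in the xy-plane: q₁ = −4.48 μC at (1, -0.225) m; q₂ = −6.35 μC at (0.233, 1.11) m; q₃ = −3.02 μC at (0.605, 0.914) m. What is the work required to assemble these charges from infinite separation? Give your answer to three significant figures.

0.677 J

The work to assemble the configuration equals its total potential energy, U = Σ kqᵢqⱼ/rᵢⱼ over all pairs.
Pair separations: r₁₂ = 1.54 m, r₁₃ = 1.21 m, r₂₃ = 0.420 m.
U = (0.166) + (0.101) + (0.410) = 0.677 J.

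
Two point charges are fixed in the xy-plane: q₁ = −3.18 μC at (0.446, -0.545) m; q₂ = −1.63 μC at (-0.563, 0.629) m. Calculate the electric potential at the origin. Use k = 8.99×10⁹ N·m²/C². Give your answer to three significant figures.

-5.80×10⁴ V

The total potential is the scalar sum of each charge's contribution, V = Σ kqᵢ/rᵢ.
Distances from the field point to each charge: r₁ = 0.704 m, r₂ = 0.844 m.
V = k[(-3.18×10⁻⁶)/(0.704) + (-1.63×10⁻⁶)/(0.844)] = -5.80×10⁴ V.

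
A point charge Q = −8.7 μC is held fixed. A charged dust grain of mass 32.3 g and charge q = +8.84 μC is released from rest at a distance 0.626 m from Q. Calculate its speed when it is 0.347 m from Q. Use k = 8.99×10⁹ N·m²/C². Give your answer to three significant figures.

7.42 m/s

Only the electrostatic force acts, so mechanical energy is conserved: ½mv² = U₁ − U₂ = kQq(1/r₁ − 1/r₂).
U₁ − U₂ = (8.99×10⁹ N·m²/C²)(-8.70×10⁻⁶ C)(8.84×10⁻⁶ C)(1/0.626 − 1/0.347) = 0.888 J.
v = √(2·0.888/0.0323) = 7.42 m/s.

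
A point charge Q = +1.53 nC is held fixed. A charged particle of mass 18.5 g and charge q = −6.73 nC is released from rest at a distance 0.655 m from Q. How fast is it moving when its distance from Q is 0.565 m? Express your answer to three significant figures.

Only the electrostatic force acts, so mechanical energy is conserved: ½mv² = U₁ − U₂ = kQq(1/r₁ − 1/r₂).
U₁ − U₂ = (8.99×10⁹ N·m²/C²)(1.53×10⁻⁹ C)(-6.73×10⁻⁹ C)(1/0.655 − 1/0.565) = 2.25×10⁻⁸ J.
v = √(2·2.25×10⁻⁸/0.0185) = 1.56×10⁻³ m/s.

1.56×10⁻³ m/s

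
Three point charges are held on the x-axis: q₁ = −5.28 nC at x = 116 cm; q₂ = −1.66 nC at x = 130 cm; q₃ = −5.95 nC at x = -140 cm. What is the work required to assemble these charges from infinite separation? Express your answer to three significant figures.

The assembly work is the sum of pairwise potential energies, U = Σ_{i<j} kqᵢqⱼ/rᵢⱼ.
Pair separations: r₁₂ = 0.140 m, r₁₃ = 2.56 m, r₂₃ = 2.70 m.
U = (5.63×10⁻⁷) + (1.10×10⁻⁷) + (3.29×10⁻⁸) = 7.06×10⁻⁷ J.

7.06×10⁻⁷ J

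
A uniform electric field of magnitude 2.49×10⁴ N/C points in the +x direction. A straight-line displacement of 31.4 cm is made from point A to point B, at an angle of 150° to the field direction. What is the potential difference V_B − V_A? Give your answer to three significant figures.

6770 V

Only the component of displacement along E changes the potential: ΔV = −E·d·cosθ.
ΔV = −(2.49×10⁴ V/m)(0.314 m)cos150° = 6770 V.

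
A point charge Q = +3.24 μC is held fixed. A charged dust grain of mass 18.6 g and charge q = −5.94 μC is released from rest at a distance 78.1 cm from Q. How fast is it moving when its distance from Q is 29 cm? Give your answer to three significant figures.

Only the electrostatic force acts, so mechanical energy is conserved: ½mv² = U₁ − U₂ = kQq(1/r₁ − 1/r₂).
U₁ − U₂ = (8.99×10⁹ N·m²/C²)(3.24×10⁻⁶ C)(-5.94×10⁻⁶ C)(1/0.781 − 1/0.290) = 0.375 J.
v = √(2·0.375/0.0186) = 6.35 m/s.

6.35 m/s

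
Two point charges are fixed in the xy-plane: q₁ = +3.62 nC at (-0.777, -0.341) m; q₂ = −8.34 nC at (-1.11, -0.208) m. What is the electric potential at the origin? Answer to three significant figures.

-28.0 V

The total potential is the scalar sum of each charge's contribution, V = Σ kqᵢ/rᵢ.
Distances from the field point to each charge: r₁ = 0.849 m, r₂ = 1.13 m.
V = k[(3.62×10⁻⁹)/(0.849) + (-8.34×10⁻⁹)/(1.13)] = -28.0 V.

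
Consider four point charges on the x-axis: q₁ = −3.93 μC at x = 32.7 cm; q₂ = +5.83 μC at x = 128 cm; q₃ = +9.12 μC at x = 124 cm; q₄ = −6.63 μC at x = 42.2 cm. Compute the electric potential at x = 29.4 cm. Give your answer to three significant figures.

-1.40×10⁶ V

Electric potential is a scalar, so the contributions from each charge add algebraically: V = Σ kqᵢ/rᵢ.
Distances from the field point to each charge: r₁ = 0.0330 m, r₂ = 0.986 m, r₃ = 0.946 m, r₄ = 0.128 m.
V = k[(-3.93×10⁻⁶)/(0.0330) + (5.83×10⁻⁶)/(0.986) + (9.12×10⁻⁶)/(0.946) + (-6.63×10⁻⁶)/(0.128)] = -1.40×10⁶ V.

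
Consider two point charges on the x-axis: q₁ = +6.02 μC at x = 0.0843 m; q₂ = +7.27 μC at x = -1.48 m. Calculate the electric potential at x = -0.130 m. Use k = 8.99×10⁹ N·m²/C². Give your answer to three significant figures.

3.01×10⁵ V

The total potential is the scalar sum of each charge's contribution, V = Σ kqᵢ/rᵢ.
Distances from the field point to each charge: r₁ = 0.214 m, r₂ = 1.35 m.
V = k[(6.02×10⁻⁶)/(0.214) + (7.27×10⁻⁶)/(1.35)] = 3.01×10⁵ V.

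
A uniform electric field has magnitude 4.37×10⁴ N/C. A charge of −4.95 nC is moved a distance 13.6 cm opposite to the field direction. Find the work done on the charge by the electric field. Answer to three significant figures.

The potential change for a displacement 13.6 cm opposite to the field direction is ΔV = +Ed = 5940 V.
W_field = −qΔV = 2.94×10⁻⁵ J.

2.94×10⁻⁵ J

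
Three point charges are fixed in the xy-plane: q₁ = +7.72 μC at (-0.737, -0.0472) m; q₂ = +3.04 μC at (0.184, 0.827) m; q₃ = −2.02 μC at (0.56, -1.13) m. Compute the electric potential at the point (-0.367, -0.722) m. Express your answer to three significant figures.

Electric potential is a scalar, so the contributions from each charge add algebraically: V = Σ kqᵢ/rᵢ.
Distances from the field point to each charge: r₁ = 0.770 m, r₂ = 1.64 m, r₃ = 1.01 m.
V = k[(7.72×10⁻⁶)/(0.770) + (3.04×10⁻⁶)/(1.64) + (-2.02×10⁻⁶)/(1.01)] = 8.89×10⁴ V.

8.89×10⁴ V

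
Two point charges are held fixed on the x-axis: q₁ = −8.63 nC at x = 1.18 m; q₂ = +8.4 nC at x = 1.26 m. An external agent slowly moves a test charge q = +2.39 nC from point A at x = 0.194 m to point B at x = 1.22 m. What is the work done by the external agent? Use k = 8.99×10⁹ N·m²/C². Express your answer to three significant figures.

For quasistatic motion the external work equals the change in potential energy: W_ext = qΔV = q(V_B − V_A).
At A: distances to the source charges are 0.986 m, 1.07 m; V_A = Σ kqᵢ/rᵢ = -7.84 V.
At B: distances to the source charges are 0.0400 m, 0.0400 m; V_B = Σ kqᵢ/rᵢ = -51.7 V.
ΔV = V_B − V_A = -43.8 V.
W_ext = qΔV = (2.39×10⁻⁹ C)(-43.8 V) = -1.05×10⁻⁷ J.

-1.05×10⁻⁷ J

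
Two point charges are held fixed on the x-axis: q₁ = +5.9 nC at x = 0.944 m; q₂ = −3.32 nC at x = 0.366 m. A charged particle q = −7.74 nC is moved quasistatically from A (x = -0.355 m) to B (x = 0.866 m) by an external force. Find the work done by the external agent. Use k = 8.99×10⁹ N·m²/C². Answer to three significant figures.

-4.81×10⁻⁶ J

For quasistatic motion the external work equals the change in potential energy: W_ext = qΔV = q(V_B − V_A).
At A: distances to the source charges are 1.30 m, 0.721 m; V_A = Σ kqᵢ/rᵢ = -0.564 V.
At B: distances to the source charges are 0.0780 m, 0.500 m; V_B = Σ kqᵢ/rᵢ = 620 V.
ΔV = V_B − V_A = 621 V.
W_ext = qΔV = (-7.74×10⁻⁹ C)(621 V) = -4.81×10⁻⁶ J.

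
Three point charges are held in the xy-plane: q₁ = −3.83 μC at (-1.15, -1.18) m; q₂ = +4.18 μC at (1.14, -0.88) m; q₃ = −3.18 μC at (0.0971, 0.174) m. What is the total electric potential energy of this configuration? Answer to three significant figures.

The work to assemble the configuration equals its total potential energy, U = Σ kqᵢqⱼ/rᵢⱼ over all pairs.
Pair separations: r₁₂ = 2.31 m, r₁₃ = 1.84 m, r₂₃ = 1.48 m.
U = (-0.0623) + (0.0595) + (-0.0806) = -0.0834 J.

-0.0834 J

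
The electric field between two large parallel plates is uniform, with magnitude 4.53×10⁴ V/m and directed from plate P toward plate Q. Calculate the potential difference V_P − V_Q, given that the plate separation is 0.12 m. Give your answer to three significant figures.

5440 V

In a uniform field, potential decreases in the direction of E: ΔV = −E·d for a displacement d parallel to E.
Going from Q to P is a displacement of 0.12 m opposite to the field, so V_P − V_Q = +Ed = 5440 V.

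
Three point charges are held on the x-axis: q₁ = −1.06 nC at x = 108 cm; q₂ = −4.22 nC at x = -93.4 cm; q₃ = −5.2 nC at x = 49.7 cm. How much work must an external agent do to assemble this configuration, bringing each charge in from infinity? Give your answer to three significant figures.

The assembly work is the sum of pairwise potential energies, U = Σ_{i<j} kqᵢqⱼ/rᵢⱼ.
Pair separations: r₁₂ = 2.01 m, r₁₃ = 0.583 m, r₂₃ = 1.43 m.
U = (2.00×10⁻⁸) + (8.50×10⁻⁸) + (1.38×10⁻⁷) = 2.43×10⁻⁷ J.

2.43×10⁻⁷ J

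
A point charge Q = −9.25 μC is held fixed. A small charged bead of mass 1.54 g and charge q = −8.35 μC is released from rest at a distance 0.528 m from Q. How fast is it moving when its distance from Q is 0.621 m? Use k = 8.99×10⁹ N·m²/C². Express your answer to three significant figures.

16.0 m/s

Only the electrostatic force acts, so mechanical energy is conserved: ½mv² = U₁ − U₂ = kQq(1/r₁ − 1/r₂).
U₁ − U₂ = (8.99×10⁹ N·m²/C²)(-9.25×10⁻⁶ C)(-8.35×10⁻⁶ C)(1/0.528 − 1/0.621) = 0.197 J.
v = √(2·0.197/1.54×10⁻³) = 16.0 m/s.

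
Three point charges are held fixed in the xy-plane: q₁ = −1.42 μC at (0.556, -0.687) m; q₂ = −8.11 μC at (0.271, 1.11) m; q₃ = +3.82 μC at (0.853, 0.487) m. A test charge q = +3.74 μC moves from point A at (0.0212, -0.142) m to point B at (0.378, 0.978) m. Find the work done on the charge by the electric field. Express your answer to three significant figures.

1.29 J

The work done by the electric force is W_field = −ΔU = −q(V_B − V_A) = q(V_A − V_B).
At A: distances to the source charges are 0.764 m, 1.28 m, 1.04 m; V_A = Σ kqᵢ/rᵢ = -4.09×10⁴ V.
At B: distances to the source charges are 1.67 m, 0.170 m, 0.683 m; V_B = Σ kqᵢ/rᵢ = -3.86×10⁵ V.
ΔV = V_B − V_A = -3.46×10⁵ V.
W_field = −qΔV = −(3.74×10⁻⁶ C)(-3.46×10⁵ V) = 1.29 J.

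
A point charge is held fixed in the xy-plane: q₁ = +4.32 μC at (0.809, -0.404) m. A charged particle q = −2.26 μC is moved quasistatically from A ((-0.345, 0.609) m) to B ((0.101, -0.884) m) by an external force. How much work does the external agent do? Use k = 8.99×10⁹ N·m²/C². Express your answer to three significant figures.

-0.0455 J

For quasistatic motion the external work equals the change in potential energy: W_ext = qΔV = q(V_B − V_A).
At A: distance to the source charge is 1.54 m; V_A = kq₁/r = 2.53×10⁴ V.
At B: distance to the source charge is 0.855 m; V_B = kq₁/r = 4.54×10⁴ V.
ΔV = V_B − V_A = 2.01×10⁴ V.
W_ext = qΔV = (-2.26×10⁻⁶ C)(2.01×10⁴ V) = -0.0455 J.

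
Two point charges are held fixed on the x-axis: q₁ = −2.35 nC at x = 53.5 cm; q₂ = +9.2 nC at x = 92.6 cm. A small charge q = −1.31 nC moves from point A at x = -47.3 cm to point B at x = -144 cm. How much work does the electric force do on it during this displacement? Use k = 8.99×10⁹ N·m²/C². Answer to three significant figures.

The work done by the electric force is W_field = −ΔU = −q(V_B − V_A) = q(V_A − V_B).
At A: distances to the source charges are 1.01 m, 1.40 m; V_A = Σ kqᵢ/rᵢ = 38.2 V.
At B: distances to the source charges are 1.98 m, 2.37 m; V_B = Σ kqᵢ/rᵢ = 24.3 V.
ΔV = V_B − V_A = -13.9 V.
W_field = −qΔV = −(-1.31×10⁻⁹ C)(-13.9 V) = -1.82×10⁻⁸ J.

-1.82×10⁻⁸ J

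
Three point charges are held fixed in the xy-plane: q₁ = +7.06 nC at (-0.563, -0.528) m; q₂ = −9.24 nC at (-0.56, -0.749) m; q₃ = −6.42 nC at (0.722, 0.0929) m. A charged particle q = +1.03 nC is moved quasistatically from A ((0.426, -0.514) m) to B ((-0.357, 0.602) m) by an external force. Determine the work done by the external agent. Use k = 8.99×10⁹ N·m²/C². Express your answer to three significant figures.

For quasistatic motion the external work equals the change in potential energy: W_ext = qΔV = q(V_B − V_A).
At A: distances to the source charges are 0.989 m, 1.01 m, 0.675 m; V_A = Σ kqᵢ/rᵢ = -103 V.
At B: distances to the source charges are 1.15 m, 1.37 m, 1.19 m; V_B = Σ kqᵢ/rᵢ = -53.9 V.
ΔV = V_B − V_A = 49.3 V.
W_ext = qΔV = (1.03×10⁻⁹ C)(49.3 V) = 5.08×10⁻⁸ J.

5.08×10⁻⁸ J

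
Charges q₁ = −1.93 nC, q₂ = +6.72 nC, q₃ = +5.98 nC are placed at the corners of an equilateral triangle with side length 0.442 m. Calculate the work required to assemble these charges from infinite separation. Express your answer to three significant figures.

The assembly work is the sum of pairwise potential energies, U = Σ_{i<j} kqᵢqⱼ/rᵢⱼ.
All three pair separations equal the side length, 0.442 m.
U = (-2.64×10⁻⁷) + (-2.35×10⁻⁷) + (8.17×10⁻⁷) = 3.19×10⁻⁷ J.

3.19×10⁻⁷ J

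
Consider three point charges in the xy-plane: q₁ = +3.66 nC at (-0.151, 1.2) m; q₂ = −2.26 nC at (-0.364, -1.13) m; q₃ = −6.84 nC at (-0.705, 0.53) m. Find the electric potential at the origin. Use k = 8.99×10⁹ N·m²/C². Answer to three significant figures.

-59.6 V

The total potential is the scalar sum of each charge's contribution, V = Σ kqᵢ/rᵢ.
Distances from the field point to each charge: r₁ = 1.21 m, r₂ = 1.19 m, r₃ = 0.882 m.
V = k[(3.66×10⁻⁹)/(1.21) + (-2.26×10⁻⁹)/(1.19) + (-6.84×10⁻⁹)/(0.882)] = -59.6 V.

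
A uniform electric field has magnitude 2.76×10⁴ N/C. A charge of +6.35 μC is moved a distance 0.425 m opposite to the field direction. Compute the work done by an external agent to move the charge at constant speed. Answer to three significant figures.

0.0745 J

The potential change for a displacement 0.425 m opposite to the field direction is ΔV = +Ed = 1.17×10⁴ V.
W_ext = qΔV = 0.0745 J.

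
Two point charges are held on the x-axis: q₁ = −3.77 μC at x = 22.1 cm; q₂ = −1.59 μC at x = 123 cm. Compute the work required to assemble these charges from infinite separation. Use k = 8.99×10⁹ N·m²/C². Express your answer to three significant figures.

The assembly work is the sum of pairwise potential energies, U = Σ_{i<j} kqᵢqⱼ/rᵢⱼ.
Pair separations: r₁₂ = 1.01 m.
U = (0.0534) = 0.0534 J.

0.0534 J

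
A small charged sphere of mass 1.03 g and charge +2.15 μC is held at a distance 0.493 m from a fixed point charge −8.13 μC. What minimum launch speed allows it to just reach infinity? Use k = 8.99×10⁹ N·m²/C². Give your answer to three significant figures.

To just escape, total mechanical energy must reach zero at infinity: ½mv²_min + U = 0, so ½mv²_min = −U = |kQq|/r.
|U| = |kQq|/r = (8.99×10⁹ N·m²/C²)(8.13×10⁻⁶)(2.15×10⁻⁶)/(0.493) = 0.319 J.
v_min = √(2|U|/m) = √(2·0.319/1.03×10⁻³) = 24.9 m/s.

24.9 m/s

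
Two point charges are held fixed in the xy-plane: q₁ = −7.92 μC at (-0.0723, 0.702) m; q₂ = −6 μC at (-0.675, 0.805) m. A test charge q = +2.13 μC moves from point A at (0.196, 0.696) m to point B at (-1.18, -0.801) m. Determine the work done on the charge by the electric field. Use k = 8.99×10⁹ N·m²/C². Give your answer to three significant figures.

-0.547 J

The work done by the electric force is W_field = −ΔU = −q(V_B − V_A) = q(V_A − V_B).
At A: distances to the source charges are 0.268 m, 0.878 m; V_A = Σ kqᵢ/rᵢ = -3.27×10⁵ V.
At B: distances to the source charges are 1.87 m, 1.68 m; V_B = Σ kqᵢ/rᵢ = -7.02×10⁴ V.
ΔV = V_B − V_A = 2.57×10⁵ V.
W_field = −qΔV = −(2.13×10⁻⁶ C)(2.57×10⁵ V) = -0.547 J.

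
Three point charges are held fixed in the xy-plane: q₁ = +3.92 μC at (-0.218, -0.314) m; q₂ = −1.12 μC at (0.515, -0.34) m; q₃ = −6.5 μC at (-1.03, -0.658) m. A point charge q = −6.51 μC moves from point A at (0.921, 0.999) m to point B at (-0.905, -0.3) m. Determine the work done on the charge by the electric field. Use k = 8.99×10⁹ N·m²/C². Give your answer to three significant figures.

-0.652 J

The work done by the electric force is W_field = −ΔU = −q(V_B − V_A) = q(V_A − V_B).
At A: distances to the source charges are 1.74 m, 1.40 m, 2.56 m; V_A = Σ kqᵢ/rᵢ = -9750 V.
At B: distances to the source charges are 0.687 m, 1.42 m, 0.379 m; V_B = Σ kqᵢ/rᵢ = -1.10×10⁵ V.
ΔV = V_B − V_A = -1.00×10⁵ V.
W_field = −qΔV = −(-6.51×10⁻⁶ C)(-1.00×10⁵ V) = -0.652 J.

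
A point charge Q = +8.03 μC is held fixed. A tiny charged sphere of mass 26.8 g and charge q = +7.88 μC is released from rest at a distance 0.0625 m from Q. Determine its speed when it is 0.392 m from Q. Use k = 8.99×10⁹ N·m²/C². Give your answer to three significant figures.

23.9 m/s

Only the electrostatic force acts, so mechanical energy is conserved: ½mv² = U₁ − U₂ = kQq(1/r₁ − 1/r₂).
U₁ − U₂ = (8.99×10⁹ N·m²/C²)(8.03×10⁻⁶ C)(7.88×10⁻⁶ C)(1/0.0625 − 1/0.392) = 7.65 J.
v = √(2·7.65/0.0268) = 23.9 m/s.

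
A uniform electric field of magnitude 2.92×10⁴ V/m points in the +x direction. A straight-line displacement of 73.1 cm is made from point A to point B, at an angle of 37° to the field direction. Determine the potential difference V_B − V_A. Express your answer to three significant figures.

-1.70×10⁴ V

Only the component of displacement along E changes the potential: ΔV = −E·d·cosθ.
ΔV = −(2.92×10⁴ V/m)(0.731 m)cos37° = -1.70×10⁴ V.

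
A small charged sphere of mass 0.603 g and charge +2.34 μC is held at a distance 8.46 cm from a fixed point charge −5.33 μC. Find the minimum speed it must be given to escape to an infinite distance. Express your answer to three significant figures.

To just escape, total mechanical energy must reach zero at infinity: ½mv²_min + U = 0, so ½mv²_min = −U = |kQq|/r.
|U| = |kQq|/r = (8.99×10⁹ N·m²/C²)(5.33×10⁻⁶)(2.34×10⁻⁶)/(0.0846) = 1.33 J.
v_min = √(2|U|/m) = √(2·1.33/6.03×10⁻⁴) = 66.3 m/s.

66.3 m/s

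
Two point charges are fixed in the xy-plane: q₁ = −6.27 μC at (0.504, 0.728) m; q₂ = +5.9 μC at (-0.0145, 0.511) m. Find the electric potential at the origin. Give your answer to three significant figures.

4.01×10⁴ V

Electric potential is a scalar, so the contributions from each charge add algebraically: V = Σ kqᵢ/rᵢ.
Distances from the field point to each charge: r₁ = 0.885 m, r₂ = 0.511 m.
V = k[(-6.27×10⁻⁶)/(0.885) + (5.90×10⁻⁶)/(0.511)] = 4.01×10⁴ V.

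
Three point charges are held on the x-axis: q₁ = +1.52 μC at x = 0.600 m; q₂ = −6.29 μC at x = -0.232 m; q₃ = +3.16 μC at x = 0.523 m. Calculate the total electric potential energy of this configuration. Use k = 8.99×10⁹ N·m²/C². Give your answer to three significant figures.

0.221 J

The work to assemble the configuration equals its total potential energy, U = Σ kqᵢqⱼ/rᵢⱼ over all pairs.
Pair separations: r₁₂ = 0.832 m, r₁₃ = 0.0770 m, r₂₃ = 0.755 m.
U = (-0.103) + (0.561) + (-0.237) = 0.221 J.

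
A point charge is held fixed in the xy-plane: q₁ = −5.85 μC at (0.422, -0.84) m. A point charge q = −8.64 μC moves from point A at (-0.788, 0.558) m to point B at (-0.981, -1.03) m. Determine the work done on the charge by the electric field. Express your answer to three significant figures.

-0.0752 J

The work done by the electric force is W_field = −ΔU = −q(V_B − V_A) = q(V_A − V_B).
At A: distance to the source charge is 1.85 m; V_A = kq₁/r = -2.84×10⁴ V.
At B: distance to the source charge is 1.42 m; V_B = kq₁/r = -3.71×10⁴ V.
ΔV = V_B − V_A = -8700 V.
W_field = −qΔV = −(-8.64×10⁻⁶ C)(-8700 V) = -0.0752 J.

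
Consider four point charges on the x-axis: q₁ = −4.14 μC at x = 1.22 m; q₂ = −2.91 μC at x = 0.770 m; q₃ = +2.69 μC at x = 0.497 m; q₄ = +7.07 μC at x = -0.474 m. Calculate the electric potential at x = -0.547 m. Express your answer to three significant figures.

The total potential is the scalar sum of each charge's contribution, V = Σ kqᵢ/rᵢ.
Distances from the field point to each charge: r₁ = 1.77 m, r₂ = 1.32 m, r₃ = 1.04 m, r₄ = 0.0730 m.
V = k[(-4.14×10⁻⁶)/(1.77) + (-2.91×10⁻⁶)/(1.32) + (2.69×10⁻⁶)/(1.04) + (7.07×10⁻⁶)/(0.0730)] = 8.53×10⁵ V.

8.53×10⁵ V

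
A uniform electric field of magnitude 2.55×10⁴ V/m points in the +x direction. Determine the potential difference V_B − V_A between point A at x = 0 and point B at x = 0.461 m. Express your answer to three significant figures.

-1.18×10⁴ V

In a uniform field, potential decreases in the direction of E: V_B − V_A = −E·Δx.
V_B − V_A = −(2.55×10⁴ V/m)(0.461 m) = -1.18×10⁴ V.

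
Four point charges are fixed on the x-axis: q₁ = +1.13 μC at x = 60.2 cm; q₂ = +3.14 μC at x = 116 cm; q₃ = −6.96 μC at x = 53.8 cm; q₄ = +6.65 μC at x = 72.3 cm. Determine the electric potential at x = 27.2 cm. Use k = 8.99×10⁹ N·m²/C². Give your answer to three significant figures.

-4.01×10⁴ V

The total potential is the scalar sum of each charge's contribution, V = Σ kqᵢ/rᵢ.
Distances from the field point to each charge: r₁ = 0.330 m, r₂ = 0.888 m, r₃ = 0.266 m, r₄ = 0.451 m.
V = k[(1.13×10⁻⁶)/(0.330) + (3.14×10⁻⁶)/(0.888) + (-6.96×10⁻⁶)/(0.266) + (6.65×10⁻⁶)/(0.451)] = -4.01×10⁴ V.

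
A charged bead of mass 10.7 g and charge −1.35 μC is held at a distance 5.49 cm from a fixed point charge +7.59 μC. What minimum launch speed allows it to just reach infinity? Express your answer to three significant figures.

To just escape, total mechanical energy must reach zero at infinity: ½mv²_min + U = 0, so ½mv²_min = −U = |kQq|/r.
|U| = |kQq|/r = (8.99×10⁹ N·m²/C²)(7.59×10⁻⁶)(1.35×10⁻⁶)/(0.0549) = 1.68 J.
v_min = √(2|U|/m) = √(2·1.68/0.0107) = 17.7 m/s.

17.7 m/s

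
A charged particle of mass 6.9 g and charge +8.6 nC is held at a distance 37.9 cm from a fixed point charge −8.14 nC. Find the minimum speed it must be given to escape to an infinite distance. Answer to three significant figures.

To just escape, total mechanical energy must reach zero at infinity: ½mv²_min + U = 0, so ½mv²_min = −U = |kQq|/r.
|U| = |kQq|/r = (8.99×10⁹ N·m²/C²)(8.14×10⁻⁹)(8.60×10⁻⁹)/(0.379) = 1.66×10⁻⁶ J.
v_min = √(2|U|/m) = √(2·1.66×10⁻⁶/6.90×10⁻³) = 0.0219 m/s.

0.0219 m/s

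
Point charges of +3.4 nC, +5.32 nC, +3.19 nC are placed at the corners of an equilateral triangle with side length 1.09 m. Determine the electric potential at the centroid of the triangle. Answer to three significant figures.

170 V

Electric potential is a scalar, so the contributions from each charge add algebraically: V = Σ kqᵢ/rᵢ.
The distance from each vertex to the centroid is a/√3 = 0.629 m.
V = k[(3.40×10⁻⁹)/(0.629) + (5.32×10⁻⁹)/(0.629) + (3.19×10⁻⁹)/(0.629)] = 170 V.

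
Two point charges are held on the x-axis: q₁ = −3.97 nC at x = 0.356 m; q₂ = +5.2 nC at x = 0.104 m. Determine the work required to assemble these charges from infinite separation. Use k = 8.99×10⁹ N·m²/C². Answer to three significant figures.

The work to assemble the configuration equals its total potential energy, U = Σ kqᵢqⱼ/rᵢⱼ over all pairs.
Pair separations: r₁₂ = 0.252 m.
U = (-7.36×10⁻⁷) = -7.36×10⁻⁷ J.

-7.36×10⁻⁷ J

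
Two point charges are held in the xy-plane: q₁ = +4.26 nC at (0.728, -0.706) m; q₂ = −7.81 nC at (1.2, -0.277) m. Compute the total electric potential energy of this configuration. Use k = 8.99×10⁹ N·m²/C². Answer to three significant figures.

The assembly work is the sum of pairwise potential energies, U = Σ_{i<j} kqᵢqⱼ/rᵢⱼ.
Pair separations: r₁₂ = 0.638 m.
U = (-4.69×10⁻⁷) = -4.69×10⁻⁷ J.

-4.69×10⁻⁷ J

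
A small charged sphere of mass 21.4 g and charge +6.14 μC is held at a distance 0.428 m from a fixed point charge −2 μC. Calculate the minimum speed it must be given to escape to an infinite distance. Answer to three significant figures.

To just escape, total mechanical energy must reach zero at infinity: ½mv²_min + U = 0, so ½mv²_min = −U = |kQq|/r.
|U| = |kQq|/r = (8.99×10⁹ N·m²/C²)(2.00×10⁻⁶)(6.14×10⁻⁶)/(0.428) = 0.258 J.
v_min = √(2|U|/m) = √(2·0.258/0.0214) = 4.91 m/s.

4.91 m/s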